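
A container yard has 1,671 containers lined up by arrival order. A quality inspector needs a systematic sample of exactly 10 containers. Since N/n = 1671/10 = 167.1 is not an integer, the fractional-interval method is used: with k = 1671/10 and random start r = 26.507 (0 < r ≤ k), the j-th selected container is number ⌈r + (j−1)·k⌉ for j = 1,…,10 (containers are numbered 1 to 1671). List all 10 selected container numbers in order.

j=1: r + 0k = 26.507 → ⌈·⌉ = 27
j=2: r + 1k = 193.607 → ⌈·⌉ = 194
j=3: r + 2k = 360.707 → ⌈·⌉ = 361
j=4: r + 3k = 527.807 → ⌈·⌉ = 528
j=5: r + 4k = 694.907 → ⌈·⌉ = 695
j=6: r + 5k = 862.007 → ⌈·⌉ = 863
j=7: r + 6k = 1029.107 → ⌈·⌉ = 1030
j=8: r + 7k = 1196.207 → ⌈·⌉ = 1197
j=9: r + 8k = 1363.307 → ⌈·⌉ = 1364
j=10: r + 9k = 1530.407 → ⌈·⌉ = 1531

27, 194, 361, 528, 695, 863, 1030, 1197, 1364, 1531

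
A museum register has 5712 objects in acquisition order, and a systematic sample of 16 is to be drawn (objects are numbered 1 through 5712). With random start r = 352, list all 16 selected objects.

k = N/n = 5712/16 = 357
object 1: 352
object 2: 352 + 357 = 709
object 3: 709 + 357 = 1066
object 4: 1066 + 357 = 1423
object 5: 1423 + 357 = 1780
object 6: 1780 + 357 = 2137
object 7: 2137 + 357 = 2494
object 8: 2494 + 357 = 2851
object 9: 2851 + 357 = 3208
object 10: 3208 + 357 = 3565
object 11: 3565 + 357 = 3922
object 12: 3922 + 357 = 4279
object 13: 4279 + 357 = 4636
object 14: 4636 + 357 = 4993
object 15: 4993 + 357 = 5350
object 16: 5350 + 357 = 5707

352, 709, 1066, 1423, 1780, 2137, 2494, 2851, 3208, 3565, 3922, 4279, 4636, 4993, 5350, 5707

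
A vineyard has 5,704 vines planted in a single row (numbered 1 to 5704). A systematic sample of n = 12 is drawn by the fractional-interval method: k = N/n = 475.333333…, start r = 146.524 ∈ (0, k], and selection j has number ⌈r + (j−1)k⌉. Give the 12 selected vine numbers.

j=1: r + 0k = 146.524 → ⌈·⌉ = 147
j=2: r + 1k = 621.857333… → ⌈·⌉ = 622
j=3: r + 2k = 1097.190666… → ⌈·⌉ = 1098
j=4: r + 3k = 1572.524 → ⌈·⌉ = 1573
j=5: r + 4k = 2047.857333… → ⌈·⌉ = 2048
j=6: r + 5k = 2523.190666… → ⌈·⌉ = 2524
j=7: r + 6k = 2998.524 → ⌈·⌉ = 2999
j=8: r + 7k = 3473.857333… → ⌈·⌉ = 3474
j=9: r + 8k = 3949.190666… → ⌈·⌉ = 3950
j=10: r + 9k = 4424.524 → ⌈·⌉ = 4425
j=11: r + 10k = 4899.857333… → ⌈·⌉ = 4900
j=12: r + 11k = 5375.190666… → ⌈·⌉ = 5376

147, 622, 1098, 1573, 2048, 2524, 2999, 3474, 3950, 4425, 4900, 5376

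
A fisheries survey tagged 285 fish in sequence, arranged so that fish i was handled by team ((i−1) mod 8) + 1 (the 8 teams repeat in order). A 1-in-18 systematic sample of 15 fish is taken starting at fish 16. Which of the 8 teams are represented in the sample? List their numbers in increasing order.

2, 4, 6, 8

Consecutive selections differ by k = 18, so their team numbers differ by 18 mod 8 = 2.
gcd(18, 8) = 2, so the sample visits 8/2 = 4 distinct residues mod 8.
Start 16 is team 8; the teams hit are 2, 4, 6, 8.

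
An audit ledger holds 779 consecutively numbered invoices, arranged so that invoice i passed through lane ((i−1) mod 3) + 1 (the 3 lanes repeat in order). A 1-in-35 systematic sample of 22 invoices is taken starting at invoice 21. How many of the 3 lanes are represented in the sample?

Consecutive selections differ by k = 35, so their lane numbers differ by 35 mod 3 = 2.
gcd(35, 3) = 1, so the sample visits 3/1 = 3 distinct residues mod 3.
Start 21 is lane 3; the lanes hit are 1, 2, 3.

3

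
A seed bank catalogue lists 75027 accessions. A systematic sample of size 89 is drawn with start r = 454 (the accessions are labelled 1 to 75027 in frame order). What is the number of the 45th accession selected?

k = 75027/89 = 843
45th selection = r + (45−1)·k = 454 + 44×843 = 454 + 37092 = 37546

37546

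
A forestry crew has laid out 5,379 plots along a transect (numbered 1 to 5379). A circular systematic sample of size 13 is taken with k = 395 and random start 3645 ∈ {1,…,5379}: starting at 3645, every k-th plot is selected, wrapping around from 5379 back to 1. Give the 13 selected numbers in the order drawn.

Selection 1: 3645
Selection 2: 3645 + 395 = 4040
Selection 3: 4040 + 395 = 4435
Selection 4: 4435 + 395 = 4830
Selection 5: 4830 + 395 = 5225
Selection 6: 5225 + 395 = 5620 → 5620 − 5379 = 241
Selection 7: 241 + 395 = 636
Selection 8: 636 + 395 = 1031
Selection 9: 1031 + 395 = 1426
Selection 10: 1426 + 395 = 1821
Selection 11: 1821 + 395 = 2216
Selection 12: 2216 + 395 = 2611
Selection 13: 2611 + 395 = 3006

3645, 4040, 4435, 4830, 5225, 241, 636, 1031, 1426, 1821, 2216, 2611, 3006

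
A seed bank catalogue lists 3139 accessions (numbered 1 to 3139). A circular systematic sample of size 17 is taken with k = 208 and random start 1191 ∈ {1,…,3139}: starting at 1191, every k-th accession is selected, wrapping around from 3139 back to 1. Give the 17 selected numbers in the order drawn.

Selection 1: 1191
Selection 2: 1191 + 208 = 1399
Selection 3: 1399 + 208 = 1607
Selection 4: 1607 + 208 = 1815
Selection 5: 1815 + 208 = 2023
Selection 6: 2023 + 208 = 2231
Selection 7: 2231 + 208 = 2439
Selection 8: 2439 + 208 = 2647
Selection 9: 2647 + 208 = 2855
Selection 10: 2855 + 208 = 3063
Selection 11: 3063 + 208 = 3271 → 3271 − 3139 = 132
Selection 12: 132 + 208 = 340
Selection 13: 340 + 208 = 548
Selection 14: 548 + 208 = 756
Selection 15: 756 + 208 = 964
Selection 16: 964 + 208 = 1172
Selection 17: 1172 + 208 = 1380

1191, 1399, 1607, 1815, 2023, 2231, 2439, 2647, 2855, 3063, 132, 340, 548, 756, 964, 1172, 1380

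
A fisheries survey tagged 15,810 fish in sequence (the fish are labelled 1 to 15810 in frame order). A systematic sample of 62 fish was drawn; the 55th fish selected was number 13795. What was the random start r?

k = 15810/62 = 255
r = 13795 − (55−1)×255 = 13795 − 13770 = 25

25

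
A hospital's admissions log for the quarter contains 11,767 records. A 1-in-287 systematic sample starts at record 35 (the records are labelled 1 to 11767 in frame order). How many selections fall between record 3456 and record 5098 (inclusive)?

6

k = 287
First selection ≥ 3456: 35 + ⌈(3456−35)/287⌉·287 = 35 + 12×287 = 3479
Last selection ≤ 5098: 35 + ⌊(5098−35)/287⌋·287 = 35 + 17×287 = 4914
Count = 17 − 12 + 1 = 6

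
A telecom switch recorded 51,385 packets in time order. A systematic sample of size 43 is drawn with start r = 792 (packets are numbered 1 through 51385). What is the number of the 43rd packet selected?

k = 51385/43 = 1195
43rd selection = r + (43−1)·k = 792 + 42×1195 = 792 + 50190 = 50982

50982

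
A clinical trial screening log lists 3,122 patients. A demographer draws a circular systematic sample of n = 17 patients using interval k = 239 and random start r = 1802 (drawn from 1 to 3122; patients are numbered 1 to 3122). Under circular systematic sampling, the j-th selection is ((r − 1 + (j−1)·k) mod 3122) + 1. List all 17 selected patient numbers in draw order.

Selection 1: 1802
Selection 2: 1802 + 239 = 2041
Selection 3: 2041 + 239 = 2280
Selection 4: 2280 + 239 = 2519
Selection 5: 2519 + 239 = 2758
Selection 6: 2758 + 239 = 2997
Selection 7: 2997 + 239 = 3236 → 3236 − 3122 = 114
Selection 8: 114 + 239 = 353
Selection 9: 353 + 239 = 592
Selection 10: 592 + 239 = 831
Selection 11: 831 + 239 = 1070
Selection 12: 1070 + 239 = 1309
Selection 13: 1309 + 239 = 1548
Selection 14: 1548 + 239 = 1787
Selection 15: 1787 + 239 = 2026
Selection 16: 2026 + 239 = 2265
Selection 17: 2265 + 239 = 2504

1802, 2041, 2280, 2519, 2758, 2997, 114, 353, 592, 831, 1070, 1309, 1548, 1787, 2026, 2265, 2504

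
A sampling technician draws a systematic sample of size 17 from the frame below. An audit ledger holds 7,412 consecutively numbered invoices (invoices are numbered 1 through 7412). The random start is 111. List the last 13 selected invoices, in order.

1855, 2291, 2727, 3163, 3599, 4035, 4471, 4907, 5343, 5779, 6215, 6651, 7087

k = N/n = 7412/17 = 436
5th selection = 111 + 4×436 = 1855
6th: 1855 + 436 = 2291
7th: 2291 + 436 = 2727
8th: 2727 + 436 = 3163
9th: 3163 + 436 = 3599
10th: 3599 + 436 = 4035
11th: 4035 + 436 = 4471
12th: 4471 + 436 = 4907
13th: 4907 + 436 = 5343
14th: 5343 + 436 = 5779
15th: 5779 + 436 = 6215
16th: 6215 + 436 = 6651
17th: 6651 + 436 = 7087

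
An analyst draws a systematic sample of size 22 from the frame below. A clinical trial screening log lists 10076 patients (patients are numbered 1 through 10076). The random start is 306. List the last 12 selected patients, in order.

4886, 5344, 5802, 6260, 6718, 7176, 7634, 8092, 8550, 9008, 9466, 9924

k = N/n = 10076/22 = 458
11th selection = 306 + 10×458 = 4886
12th: 4886 + 458 = 5344
13th: 5344 + 458 = 5802
14th: 5802 + 458 = 6260
15th: 6260 + 458 = 6718
16th: 6718 + 458 = 7176
17th: 7176 + 458 = 7634
18th: 7634 + 458 = 8092
19th: 8092 + 458 = 8550
20th: 8550 + 458 = 9008
21st: 9008 + 458 = 9466
22nd: 9466 + 458 = 9924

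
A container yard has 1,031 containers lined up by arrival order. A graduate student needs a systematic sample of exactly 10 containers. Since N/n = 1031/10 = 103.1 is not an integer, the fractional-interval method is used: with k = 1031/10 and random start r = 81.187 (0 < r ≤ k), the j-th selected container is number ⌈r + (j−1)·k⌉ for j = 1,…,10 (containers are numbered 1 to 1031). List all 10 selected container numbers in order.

j=1: r + 0k = 81.187 → ⌈·⌉ = 82
j=2: r + 1k = 184.287 → ⌈·⌉ = 185
j=3: r + 2k = 287.387 → ⌈·⌉ = 288
j=4: r + 3k = 390.487 → ⌈·⌉ = 391
j=5: r + 4k = 493.587 → ⌈·⌉ = 494
j=6: r + 5k = 596.687 → ⌈·⌉ = 597
j=7: r + 6k = 699.787 → ⌈·⌉ = 700
j=8: r + 7k = 802.887 → ⌈·⌉ = 803
j=9: r + 8k = 905.987 → ⌈·⌉ = 906
j=10: r + 9k = 1009.087 → ⌈·⌉ = 1010

82, 185, 288, 391, 494, 597, 700, 803, 906, 1010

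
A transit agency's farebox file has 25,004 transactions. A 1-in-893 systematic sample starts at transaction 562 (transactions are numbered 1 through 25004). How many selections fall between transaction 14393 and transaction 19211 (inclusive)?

k = 893
First selection ≥ 14393: 562 + ⌈(14393−562)/893⌉·893 = 562 + 16×893 = 14850
Last selection ≤ 19211: 562 + ⌊(19211−562)/893⌋·893 = 562 + 20×893 = 18422
Count = 20 − 16 + 1 = 5

5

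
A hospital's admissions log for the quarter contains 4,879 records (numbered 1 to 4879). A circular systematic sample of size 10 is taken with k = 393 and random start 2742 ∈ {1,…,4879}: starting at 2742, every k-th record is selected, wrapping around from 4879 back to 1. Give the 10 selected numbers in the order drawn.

Selection 1: 2742
Selection 2: 2742 + 393 = 3135
Selection 3: 3135 + 393 = 3528
Selection 4: 3528 + 393 = 3921
Selection 5: 3921 + 393 = 4314
Selection 6: 4314 + 393 = 4707
Selection 7: 4707 + 393 = 5100 → 5100 − 4879 = 221
Selection 8: 221 + 393 = 614
Selection 9: 614 + 393 = 1007
Selection 10: 1007 + 393 = 1400

2742, 3135, 3528, 3921, 4314, 4707, 221, 614, 1007, 1400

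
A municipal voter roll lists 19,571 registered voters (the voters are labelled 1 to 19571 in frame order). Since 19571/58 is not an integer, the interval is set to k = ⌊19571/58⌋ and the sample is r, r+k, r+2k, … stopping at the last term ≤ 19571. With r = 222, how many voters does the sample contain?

k = ⌊19571/58⌋ = 337
Achieved size = ⌊(19571 − 222)/337⌋ + 1 = ⌊19349/337⌋ + 1 = 57 + 1 = 58
(last selection: 222 + 57×337 = 19431 ≤ 19571; next would be 19768 > 19571)

58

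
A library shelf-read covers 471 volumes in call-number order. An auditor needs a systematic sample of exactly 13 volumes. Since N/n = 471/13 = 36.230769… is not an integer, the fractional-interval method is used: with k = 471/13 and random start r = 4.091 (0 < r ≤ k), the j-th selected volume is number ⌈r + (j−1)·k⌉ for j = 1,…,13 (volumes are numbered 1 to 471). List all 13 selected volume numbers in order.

5, 41, 77, 113, 150, 186, 222, 258, 294, 331, 367, 403, 439

j=1: r + 0k = 4.091 → ⌈·⌉ = 5
j=2: r + 1k = 40.321769… → ⌈·⌉ = 41
j=3: r + 2k = 76.552538… → ⌈·⌉ = 77
j=4: r + 3k = 112.783307… → ⌈·⌉ = 113
j=5: r + 4k = 149.014076… → ⌈·⌉ = 150
j=6: r + 5k = 185.244846… → ⌈·⌉ = 186
j=7: r + 6k = 221.475615… → ⌈·⌉ = 222
j=8: r + 7k = 257.706384… → ⌈·⌉ = 258
j=9: r + 8k = 293.937153… → ⌈·⌉ = 294
j=10: r + 9k = 330.167923… → ⌈·⌉ = 331
j=11: r + 10k = 366.398692… → ⌈·⌉ = 367
j=12: r + 11k = 402.629461… → ⌈·⌉ = 403
j=13: r + 12k = 438.860230… → ⌈·⌉ = 439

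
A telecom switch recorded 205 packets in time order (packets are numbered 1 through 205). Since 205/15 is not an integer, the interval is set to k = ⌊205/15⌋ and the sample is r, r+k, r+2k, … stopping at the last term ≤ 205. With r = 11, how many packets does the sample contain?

15

k = ⌊205/15⌋ = 13
Achieved size = ⌊(205 − 11)/13⌋ + 1 = ⌊194/13⌋ + 1 = 14 + 1 = 15
(last selection: 11 + 14×13 = 193 ≤ 205; next would be 206 > 205)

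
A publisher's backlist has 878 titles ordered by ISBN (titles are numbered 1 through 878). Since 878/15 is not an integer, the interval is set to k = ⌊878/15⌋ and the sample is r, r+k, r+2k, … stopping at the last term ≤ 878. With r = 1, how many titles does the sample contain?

k = ⌊878/15⌋ = 58
Achieved size = ⌊(878 − 1)/58⌋ + 1 = ⌊877/58⌋ + 1 = 15 + 1 = 16
(last selection: 1 + 15×58 = 871 ≤ 878; next would be 929 > 878)

16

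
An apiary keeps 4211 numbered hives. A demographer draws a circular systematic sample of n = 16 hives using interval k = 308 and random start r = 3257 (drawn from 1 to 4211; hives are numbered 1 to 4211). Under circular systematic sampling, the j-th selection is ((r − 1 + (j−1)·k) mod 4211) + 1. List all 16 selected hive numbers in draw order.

Selection 1: 3257
Selection 2: 3257 + 308 = 3565
Selection 3: 3565 + 308 = 3873
Selection 4: 3873 + 308 = 4181
Selection 5: 4181 + 308 = 4489 → 4489 − 4211 = 278
Selection 6: 278 + 308 = 586
Selection 7: 586 + 308 = 894
Selection 8: 894 + 308 = 1202
Selection 9: 1202 + 308 = 1510
Selection 10: 1510 + 308 = 1818
Selection 11: 1818 + 308 = 2126
Selection 12: 2126 + 308 = 2434
Selection 13: 2434 + 308 = 2742
Selection 14: 2742 + 308 = 3050
Selection 15: 3050 + 308 = 3358
Selection 16: 3358 + 308 = 3666

3257, 3565, 3873, 4181, 278, 586, 894, 1202, 1510, 1818, 2126, 2434, 2742, 3050, 3358, 3666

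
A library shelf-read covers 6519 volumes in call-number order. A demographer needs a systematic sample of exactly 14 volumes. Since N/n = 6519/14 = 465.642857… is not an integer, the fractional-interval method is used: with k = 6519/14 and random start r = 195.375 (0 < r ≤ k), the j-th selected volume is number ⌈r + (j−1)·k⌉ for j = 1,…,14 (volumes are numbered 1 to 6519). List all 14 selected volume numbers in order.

196, 662, 1127, 1593, 2058, 2524, 2990, 3455, 3921, 4387, 4852, 5318, 5784, 6249

j=1: r + 0k = 195.375 → ⌈·⌉ = 196
j=2: r + 1k = 661.017857… → ⌈·⌉ = 662
j=3: r + 2k = 1126.660714… → ⌈·⌉ = 1127
j=4: r + 3k = 1592.303571… → ⌈·⌉ = 1593
j=5: r + 4k = 2057.946428… → ⌈·⌉ = 2058
j=6: r + 5k = 2523.589285… → ⌈·⌉ = 2524
j=7: r + 6k = 2989.232142… → ⌈·⌉ = 2990
j=8: r + 7k = 3454.875 → ⌈·⌉ = 3455
j=9: r + 8k = 3920.517857… → ⌈·⌉ = 3921
j=10: r + 9k = 4386.160714… → ⌈·⌉ = 4387
j=11: r + 10k = 4851.803571… → ⌈·⌉ = 4852
j=12: r + 11k = 5317.446428… → ⌈·⌉ = 5318
j=13: r + 12k = 5783.089285… → ⌈·⌉ = 5784
j=14: r + 13k = 6248.732142… → ⌈·⌉ = 6249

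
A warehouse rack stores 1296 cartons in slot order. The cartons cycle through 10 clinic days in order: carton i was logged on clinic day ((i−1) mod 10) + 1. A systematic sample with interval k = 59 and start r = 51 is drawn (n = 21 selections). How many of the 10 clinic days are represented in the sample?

Consecutive selections differ by k = 59, so their clinic day numbers differ by 59 mod 10 = 9.
gcd(59, 10) = 1, so the sample visits 10/1 = 10 distinct residues mod 10.
Start 51 is clinic day 1; the clinic days hit are 1, 2, 3, 4, 5, 6, 7, 8, 9, 10.

10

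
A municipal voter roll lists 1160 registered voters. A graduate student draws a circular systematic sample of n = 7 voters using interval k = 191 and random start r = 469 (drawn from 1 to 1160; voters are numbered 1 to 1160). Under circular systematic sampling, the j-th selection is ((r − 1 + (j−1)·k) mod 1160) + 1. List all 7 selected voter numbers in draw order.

Selection 1: 469
Selection 2: 469 + 191 = 660
Selection 3: 660 + 191 = 851
Selection 4: 851 + 191 = 1042
Selection 5: 1042 + 191 = 1233 → 1233 − 1160 = 73
Selection 6: 73 + 191 = 264
Selection 7: 264 + 191 = 455

469, 660, 851, 1042, 73, 264, 455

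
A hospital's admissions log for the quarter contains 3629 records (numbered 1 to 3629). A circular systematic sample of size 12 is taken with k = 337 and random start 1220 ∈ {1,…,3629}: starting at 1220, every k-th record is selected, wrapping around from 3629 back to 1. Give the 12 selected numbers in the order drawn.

Selection 1: 1220
Selection 2: 1220 + 337 = 1557
Selection 3: 1557 + 337 = 1894
Selection 4: 1894 + 337 = 2231
Selection 5: 2231 + 337 = 2568
Selection 6: 2568 + 337 = 2905
Selection 7: 2905 + 337 = 3242
Selection 8: 3242 + 337 = 3579
Selection 9: 3579 + 337 = 3916 → 3916 − 3629 = 287
Selection 10: 287 + 337 = 624
Selection 11: 624 + 337 = 961
Selection 12: 961 + 337 = 1298

1220, 1557, 1894, 2231, 2568, 2905, 3242, 3579, 287, 624, 961, 1298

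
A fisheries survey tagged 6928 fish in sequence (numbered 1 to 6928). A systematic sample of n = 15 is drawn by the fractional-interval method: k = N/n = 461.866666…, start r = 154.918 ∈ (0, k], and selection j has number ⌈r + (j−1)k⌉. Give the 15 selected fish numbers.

155, 617, 1079, 1541, 2003, 2465, 2927, 3388, 3850, 4312, 4774, 5236, 5698, 6160, 6622

j=1: r + 0k = 154.918 → ⌈·⌉ = 155
j=2: r + 1k = 616.784666… → ⌈·⌉ = 617
j=3: r + 2k = 1078.651333… → ⌈·⌉ = 1079
j=4: r + 3k = 1540.518 → ⌈·⌉ = 1541
j=5: r + 4k = 2002.384666… → ⌈·⌉ = 2003
j=6: r + 5k = 2464.251333… → ⌈·⌉ = 2465
j=7: r + 6k = 2926.118 → ⌈·⌉ = 2927
j=8: r + 7k = 3387.984666… → ⌈·⌉ = 3388
j=9: r + 8k = 3849.851333… → ⌈·⌉ = 3850
j=10: r + 9k = 4311.718 → ⌈·⌉ = 4312
j=11: r + 10k = 4773.584666… → ⌈·⌉ = 4774
j=12: r + 11k = 5235.451333… → ⌈·⌉ = 5236
j=13: r + 12k = 5697.318 → ⌈·⌉ = 5698
j=14: r + 13k = 6159.184666… → ⌈·⌉ = 6160
j=15: r + 14k = 6621.051333… → ⌈·⌉ = 6622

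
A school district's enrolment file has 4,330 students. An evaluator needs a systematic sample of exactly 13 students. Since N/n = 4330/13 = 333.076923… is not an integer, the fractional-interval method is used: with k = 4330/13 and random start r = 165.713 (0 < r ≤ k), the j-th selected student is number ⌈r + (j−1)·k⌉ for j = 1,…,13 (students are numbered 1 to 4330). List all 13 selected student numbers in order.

166, 499, 832, 1165, 1499, 1832, 2165, 2498, 2831, 3164, 3497, 3830, 4163

j=1: r + 0k = 165.713 → ⌈·⌉ = 166
j=2: r + 1k = 498.789923… → ⌈·⌉ = 499
j=3: r + 2k = 831.866846… → ⌈·⌉ = 832
j=4: r + 3k = 1164.943769… → ⌈·⌉ = 1165
j=5: r + 4k = 1498.020692… → ⌈·⌉ = 1499
j=6: r + 5k = 1831.097615… → ⌈·⌉ = 1832
j=7: r + 6k = 2164.174538… → ⌈·⌉ = 2165
j=8: r + 7k = 2497.251461… → ⌈·⌉ = 2498
j=9: r + 8k = 2830.328384… → ⌈·⌉ = 2831
j=10: r + 9k = 3163.405307… → ⌈·⌉ = 3164
j=11: r + 10k = 3496.482230… → ⌈·⌉ = 3497
j=12: r + 11k = 3829.559153… → ⌈·⌉ = 3830
j=13: r + 12k = 4162.636076… → ⌈·⌉ = 4163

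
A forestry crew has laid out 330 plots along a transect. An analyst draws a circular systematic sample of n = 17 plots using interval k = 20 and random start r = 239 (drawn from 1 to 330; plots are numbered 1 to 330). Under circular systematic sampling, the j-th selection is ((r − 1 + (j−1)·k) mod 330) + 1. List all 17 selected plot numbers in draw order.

239, 259, 279, 299, 319, 9, 29, 49, 69, 89, 109, 129, 149, 169, 189, 209, 229

Selection 1: 239
Selection 2: 239 + 20 = 259
Selection 3: 259 + 20 = 279
Selection 4: 279 + 20 = 299
Selection 5: 299 + 20 = 319
Selection 6: 319 + 20 = 339 → 339 − 330 = 9
Selection 7: 9 + 20 = 29
Selection 8: 29 + 20 = 49
Selection 9: 49 + 20 = 69
Selection 10: 69 + 20 = 89
Selection 11: 89 + 20 = 109
Selection 12: 109 + 20 = 129
Selection 13: 129 + 20 = 149
Selection 14: 149 + 20 = 169
Selection 15: 169 + 20 = 189
Selection 16: 189 + 20 = 209
Selection 17: 209 + 20 = 229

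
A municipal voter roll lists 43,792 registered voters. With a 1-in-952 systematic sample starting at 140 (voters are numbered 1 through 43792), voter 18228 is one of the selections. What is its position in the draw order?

20

k = 952
position = (18228 − 140)/952 + 1 = 18088/952 + 1 = 19 + 1 = 20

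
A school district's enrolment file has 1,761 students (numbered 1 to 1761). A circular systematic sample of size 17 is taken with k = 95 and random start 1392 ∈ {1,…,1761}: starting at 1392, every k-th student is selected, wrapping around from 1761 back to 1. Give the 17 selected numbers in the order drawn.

1392, 1487, 1582, 1677, 11, 106, 201, 296, 391, 486, 581, 676, 771, 866, 961, 1056, 1151

Selection 1: 1392
Selection 2: 1392 + 95 = 1487
Selection 3: 1487 + 95 = 1582
Selection 4: 1582 + 95 = 1677
Selection 5: 1677 + 95 = 1772 → 1772 − 1761 = 11
Selection 6: 11 + 95 = 106
Selection 7: 106 + 95 = 201
Selection 8: 201 + 95 = 296
Selection 9: 296 + 95 = 391
Selection 10: 391 + 95 = 486
Selection 11: 486 + 95 = 581
Selection 12: 581 + 95 = 676
Selection 13: 676 + 95 = 771
Selection 14: 771 + 95 = 866
Selection 15: 866 + 95 = 961
Selection 16: 961 + 95 = 1056
Selection 17: 1056 + 95 = 1151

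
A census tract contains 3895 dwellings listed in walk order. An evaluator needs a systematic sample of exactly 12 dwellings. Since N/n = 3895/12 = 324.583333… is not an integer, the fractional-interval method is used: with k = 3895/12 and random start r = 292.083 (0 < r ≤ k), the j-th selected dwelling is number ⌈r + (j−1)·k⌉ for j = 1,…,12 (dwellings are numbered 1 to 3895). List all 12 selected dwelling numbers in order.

293, 617, 942, 1266, 1591, 1915, 2240, 2565, 2889, 3214, 3538, 3863

j=1: r + 0k = 292.083 → ⌈·⌉ = 293
j=2: r + 1k = 616.666333… → ⌈·⌉ = 617
j=3: r + 2k = 941.249666… → ⌈·⌉ = 942
j=4: r + 3k = 1265.833 → ⌈·⌉ = 1266
j=5: r + 4k = 1590.416333… → ⌈·⌉ = 1591
j=6: r + 5k = 1914.999666… → ⌈·⌉ = 1915
j=7: r + 6k = 2239.583 → ⌈·⌉ = 2240
j=8: r + 7k = 2564.166333… → ⌈·⌉ = 2565
j=9: r + 8k = 2888.749666… → ⌈·⌉ = 2889
j=10: r + 9k = 3213.333 → ⌈·⌉ = 3214
j=11: r + 10k = 3537.916333… → ⌈·⌉ = 3538
j=12: r + 11k = 3862.499666… → ⌈·⌉ = 3863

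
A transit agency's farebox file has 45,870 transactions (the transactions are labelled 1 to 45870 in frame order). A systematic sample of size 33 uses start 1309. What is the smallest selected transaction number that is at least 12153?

12429

k = 45870/33 = 1390
Steps past start: ⌈(12153 − 1309)/1390⌉ = ⌈10844/1390⌉ = 8
Selected transaction: 1309 + 8×1390 = 12429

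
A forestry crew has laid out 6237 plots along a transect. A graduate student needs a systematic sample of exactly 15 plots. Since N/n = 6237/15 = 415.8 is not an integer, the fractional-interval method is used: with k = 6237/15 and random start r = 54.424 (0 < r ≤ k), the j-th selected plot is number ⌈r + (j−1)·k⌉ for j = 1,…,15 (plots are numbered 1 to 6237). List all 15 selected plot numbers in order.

55, 471, 887, 1302, 1718, 2134, 2550, 2966, 3381, 3797, 4213, 4629, 5045, 5460, 5876

j=1: r + 0k = 54.424 → ⌈·⌉ = 55
j=2: r + 1k = 470.224 → ⌈·⌉ = 471
j=3: r + 2k = 886.024 → ⌈·⌉ = 887
j=4: r + 3k = 1301.824 → ⌈·⌉ = 1302
j=5: r + 4k = 1717.624 → ⌈·⌉ = 1718
j=6: r + 5k = 2133.424 → ⌈·⌉ = 2134
j=7: r + 6k = 2549.224 → ⌈·⌉ = 2550
j=8: r + 7k = 2965.024 → ⌈·⌉ = 2966
j=9: r + 8k = 3380.824 → ⌈·⌉ = 3381
j=10: r + 9k = 3796.624 → ⌈·⌉ = 3797
j=11: r + 10k = 4212.424 → ⌈·⌉ = 4213
j=12: r + 11k = 4628.224 → ⌈·⌉ = 4629
j=13: r + 12k = 5044.024 → ⌈·⌉ = 5045
j=14: r + 13k = 5459.824 → ⌈·⌉ = 5460
j=15: r + 14k = 5875.624 → ⌈·⌉ = 5876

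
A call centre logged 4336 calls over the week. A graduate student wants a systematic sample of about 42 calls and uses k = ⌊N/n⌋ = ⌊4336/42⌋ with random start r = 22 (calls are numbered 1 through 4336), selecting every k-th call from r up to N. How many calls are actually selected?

42

k = ⌊4336/42⌋ = 103
Achieved size = ⌊(4336 − 22)/103⌋ + 1 = ⌊4314/103⌋ + 1 = 41 + 1 = 42
(last selection: 22 + 41×103 = 4245 ≤ 4336; next would be 4348 > 4336)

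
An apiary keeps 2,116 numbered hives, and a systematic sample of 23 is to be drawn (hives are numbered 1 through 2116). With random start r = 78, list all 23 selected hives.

k = N/n = 2116/23 = 92
hive 1: 78
hive 2: 78 + 92 = 170
hive 3: 170 + 92 = 262
hive 4: 262 + 92 = 354
hive 5: 354 + 92 = 446
hive 6: 446 + 92 = 538
hive 7: 538 + 92 = 630
hive 8: 630 + 92 = 722
hive 9: 722 + 92 = 814
hive 10: 814 + 92 = 906
hive 11: 906 + 92 = 998
hive 12: 998 + 92 = 1090
hive 13: 1090 + 92 = 1182
hive 14: 1182 + 92 = 1274
hive 15: 1274 + 92 = 1366
hive 16: 1366 + 92 = 1458
hive 17: 1458 + 92 = 1550
hive 18: 1550 + 92 = 1642
hive 19: 1642 + 92 = 1734
hive 20: 1734 + 92 = 1826
hive 21: 1826 + 92 = 1918
hive 22: 1918 + 92 = 2010
hive 23: 2010 + 92 = 2102

78, 170, 262, 354, 446, 538, 630, 722, 814, 906, 998, 1090, 1182, 1274, 1366, 1458, 1550, 1642, 1734, 1826, 1918, 2010, 2102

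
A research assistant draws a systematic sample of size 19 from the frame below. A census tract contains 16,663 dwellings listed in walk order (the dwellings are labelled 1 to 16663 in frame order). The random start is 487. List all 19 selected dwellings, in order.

k = N/n = 16663/19 = 877
dwelling 1: 487
dwelling 2: 487 + 877 = 1364
dwelling 3: 1364 + 877 = 2241
dwelling 4: 2241 + 877 = 3118
dwelling 5: 3118 + 877 = 3995
dwelling 6: 3995 + 877 = 4872
dwelling 7: 4872 + 877 = 5749
dwelling 8: 5749 + 877 = 6626
dwelling 9: 6626 + 877 = 7503
dwelling 10: 7503 + 877 = 8380
dwelling 11: 8380 + 877 = 9257
dwelling 12: 9257 + 877 = 10134
dwelling 13: 10134 + 877 = 11011
dwelling 14: 11011 + 877 = 11888
dwelling 15: 11888 + 877 = 12765
dwelling 16: 12765 + 877 = 13642
dwelling 17: 13642 + 877 = 14519
dwelling 18: 14519 + 877 = 15396
dwelling 19: 15396 + 877 = 16273

487, 1364, 2241, 3118, 3995, 4872, 5749, 6626, 7503, 8380, 9257, 10134, 11011, 11888, 12765, 13642, 14519, 15396, 16273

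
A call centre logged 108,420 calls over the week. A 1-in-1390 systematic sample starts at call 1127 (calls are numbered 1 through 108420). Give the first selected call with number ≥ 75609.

k = 1390
Steps past start: ⌈(75609 − 1127)/1390⌉ = ⌈74482/1390⌉ = 54
Selected call: 1127 + 54×1390 = 76187

76187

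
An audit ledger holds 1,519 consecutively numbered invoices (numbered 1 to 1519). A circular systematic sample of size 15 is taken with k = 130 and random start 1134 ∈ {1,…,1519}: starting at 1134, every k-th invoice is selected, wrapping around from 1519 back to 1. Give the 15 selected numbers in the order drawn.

Selection 1: 1134
Selection 2: 1134 + 130 = 1264
Selection 3: 1264 + 130 = 1394
Selection 4: 1394 + 130 = 1524 → 1524 − 1519 = 5
Selection 5: 5 + 130 = 135
Selection 6: 135 + 130 = 265
Selection 7: 265 + 130 = 395
Selection 8: 395 + 130 = 525
Selection 9: 525 + 130 = 655
Selection 10: 655 + 130 = 785
Selection 11: 785 + 130 = 915
Selection 12: 915 + 130 = 1045
Selection 13: 1045 + 130 = 1175
Selection 14: 1175 + 130 = 1305
Selection 15: 1305 + 130 = 1435

1134, 1264, 1394, 5, 135, 265, 395, 525, 655, 785, 915, 1045, 1175, 1305, 1435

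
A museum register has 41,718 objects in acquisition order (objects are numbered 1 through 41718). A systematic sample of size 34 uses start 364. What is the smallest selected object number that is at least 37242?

38401

k = 41718/34 = 1227
Steps past start: ⌈(37242 − 364)/1227⌉ = ⌈36878/1227⌉ = 31
Selected object: 364 + 31×1227 = 38401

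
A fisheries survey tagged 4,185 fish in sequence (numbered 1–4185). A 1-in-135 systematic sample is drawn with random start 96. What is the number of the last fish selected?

4146

k = 135
31st selection = r + (31−1)·k = 96 + 30×135 = 96 + 4050 = 4146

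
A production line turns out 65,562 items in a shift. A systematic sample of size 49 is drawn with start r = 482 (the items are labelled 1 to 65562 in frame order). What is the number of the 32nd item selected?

41960

k = 65562/49 = 1338
32nd selection = r + (32−1)·k = 482 + 31×1338 = 482 + 41478 = 41960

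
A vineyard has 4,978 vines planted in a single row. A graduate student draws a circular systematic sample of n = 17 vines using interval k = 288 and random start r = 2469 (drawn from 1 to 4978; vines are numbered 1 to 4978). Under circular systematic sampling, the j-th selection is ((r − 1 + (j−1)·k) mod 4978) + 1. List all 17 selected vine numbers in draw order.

Selection 1: 2469
Selection 2: 2469 + 288 = 2757
Selection 3: 2757 + 288 = 3045
Selection 4: 3045 + 288 = 3333
Selection 5: 3333 + 288 = 3621
Selection 6: 3621 + 288 = 3909
Selection 7: 3909 + 288 = 4197
Selection 8: 4197 + 288 = 4485
Selection 9: 4485 + 288 = 4773
Selection 10: 4773 + 288 = 5061 → 5061 − 4978 = 83
Selection 11: 83 + 288 = 371
Selection 12: 371 + 288 = 659
Selection 13: 659 + 288 = 947
Selection 14: 947 + 288 = 1235
Selection 15: 1235 + 288 = 1523
Selection 16: 1523 + 288 = 1811
Selection 17: 1811 + 288 = 2099

2469, 2757, 3045, 3333, 3621, 3909, 4197, 4485, 4773, 83, 371, 659, 947, 1235, 1523, 1811, 2099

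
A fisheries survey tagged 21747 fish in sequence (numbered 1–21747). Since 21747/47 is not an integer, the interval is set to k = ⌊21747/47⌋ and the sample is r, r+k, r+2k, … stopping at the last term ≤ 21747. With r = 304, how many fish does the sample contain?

k = ⌊21747/47⌋ = 462
Achieved size = ⌊(21747 − 304)/462⌋ + 1 = ⌊21443/462⌋ + 1 = 46 + 1 = 47
(last selection: 304 + 46×462 = 21556 ≤ 21747; next would be 22018 > 21747)

47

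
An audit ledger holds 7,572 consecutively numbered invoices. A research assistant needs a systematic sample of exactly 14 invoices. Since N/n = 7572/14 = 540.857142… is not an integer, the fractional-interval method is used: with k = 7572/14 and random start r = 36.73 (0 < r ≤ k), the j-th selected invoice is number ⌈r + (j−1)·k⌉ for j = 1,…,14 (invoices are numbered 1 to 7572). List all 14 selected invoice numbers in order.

j=1: r + 0k = 36.73 → ⌈·⌉ = 37
j=2: r + 1k = 577.587142… → ⌈·⌉ = 578
j=3: r + 2k = 1118.444285… → ⌈·⌉ = 1119
j=4: r + 3k = 1659.301428… → ⌈·⌉ = 1660
j=5: r + 4k = 2200.158571… → ⌈·⌉ = 2201
j=6: r + 5k = 2741.015714… → ⌈·⌉ = 2742
j=7: r + 6k = 3281.872857… → ⌈·⌉ = 3282
j=8: r + 7k = 3822.73 → ⌈·⌉ = 3823
j=9: r + 8k = 4363.587142… → ⌈·⌉ = 4364
j=10: r + 9k = 4904.444285… → ⌈·⌉ = 4905
j=11: r + 10k = 5445.301428… → ⌈·⌉ = 5446
j=12: r + 11k = 5986.158571… → ⌈·⌉ = 5987
j=13: r + 12k = 6527.015714… → ⌈·⌉ = 6528
j=14: r + 13k = 7067.872857… → ⌈·⌉ = 7068

37, 578, 1119, 1660, 2201, 2742, 3282, 3823, 4364, 4905, 5446, 5987, 6528, 7068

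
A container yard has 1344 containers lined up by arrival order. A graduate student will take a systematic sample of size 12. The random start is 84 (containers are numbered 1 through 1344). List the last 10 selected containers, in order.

308, 420, 532, 644, 756, 868, 980, 1092, 1204, 1316

k = N/n = 1344/12 = 112
3rd selection = 84 + 2×112 = 308
4th: 308 + 112 = 420
5th: 420 + 112 = 532
6th: 532 + 112 = 644
7th: 644 + 112 = 756
8th: 756 + 112 = 868
9th: 868 + 112 = 980
10th: 980 + 112 = 1092
11th: 1092 + 112 = 1204
12th: 1204 + 112 = 1316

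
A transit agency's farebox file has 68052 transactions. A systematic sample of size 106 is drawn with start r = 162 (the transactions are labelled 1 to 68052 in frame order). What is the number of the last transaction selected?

67572

k = 68052/106 = 642
106th selection = r + (106−1)·k = 162 + 105×642 = 162 + 67410 = 67572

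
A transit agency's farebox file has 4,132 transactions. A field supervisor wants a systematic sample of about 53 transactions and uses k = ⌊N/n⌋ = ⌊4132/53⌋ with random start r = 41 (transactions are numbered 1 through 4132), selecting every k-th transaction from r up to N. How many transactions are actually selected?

k = ⌊4132/53⌋ = 77
Achieved size = ⌊(4132 − 41)/77⌋ + 1 = ⌊4091/77⌋ + 1 = 53 + 1 = 54
(last selection: 41 + 53×77 = 4122 ≤ 4132; next would be 4199 > 4132)

54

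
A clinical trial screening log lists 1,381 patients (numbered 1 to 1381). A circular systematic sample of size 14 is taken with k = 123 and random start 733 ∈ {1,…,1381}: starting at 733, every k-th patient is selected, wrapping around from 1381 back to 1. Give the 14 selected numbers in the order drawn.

733, 856, 979, 1102, 1225, 1348, 90, 213, 336, 459, 582, 705, 828, 951

Selection 1: 733
Selection 2: 733 + 123 = 856
Selection 3: 856 + 123 = 979
Selection 4: 979 + 123 = 1102
Selection 5: 1102 + 123 = 1225
Selection 6: 1225 + 123 = 1348
Selection 7: 1348 + 123 = 1471 → 1471 − 1381 = 90
Selection 8: 90 + 123 = 213
Selection 9: 213 + 123 = 336
Selection 10: 336 + 123 = 459
Selection 11: 459 + 123 = 582
Selection 12: 582 + 123 = 705
Selection 13: 705 + 123 = 828
Selection 14: 828 + 123 = 951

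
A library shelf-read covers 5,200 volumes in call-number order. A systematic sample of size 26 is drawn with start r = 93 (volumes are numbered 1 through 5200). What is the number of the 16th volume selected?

3093

k = 5200/26 = 200
16th selection = r + (16−1)·k = 93 + 15×200 = 93 + 3000 = 3093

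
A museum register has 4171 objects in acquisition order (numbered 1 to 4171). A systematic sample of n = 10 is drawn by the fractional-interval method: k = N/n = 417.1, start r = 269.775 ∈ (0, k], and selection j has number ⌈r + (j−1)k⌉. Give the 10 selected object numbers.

270, 687, 1104, 1522, 1939, 2356, 2773, 3190, 3607, 4024

j=1: r + 0k = 269.775 → ⌈·⌉ = 270
j=2: r + 1k = 686.875 → ⌈·⌉ = 687
j=3: r + 2k = 1103.975 → ⌈·⌉ = 1104
j=4: r + 3k = 1521.075 → ⌈·⌉ = 1522
j=5: r + 4k = 1938.175 → ⌈·⌉ = 1939
j=6: r + 5k = 2355.275 → ⌈·⌉ = 2356
j=7: r + 6k = 2772.375 → ⌈·⌉ = 2773
j=8: r + 7k = 3189.475 → ⌈·⌉ = 3190
j=9: r + 8k = 3606.575 → ⌈·⌉ = 3607
j=10: r + 9k = 4023.675 → ⌈·⌉ = 4024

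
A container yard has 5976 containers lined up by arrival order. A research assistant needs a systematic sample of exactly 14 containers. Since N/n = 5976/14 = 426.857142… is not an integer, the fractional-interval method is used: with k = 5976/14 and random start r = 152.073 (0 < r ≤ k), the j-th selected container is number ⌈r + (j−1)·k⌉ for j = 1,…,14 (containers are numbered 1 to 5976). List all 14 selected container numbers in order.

153, 579, 1006, 1433, 1860, 2287, 2714, 3141, 3567, 3994, 4421, 4848, 5275, 5702

j=1: r + 0k = 152.073 → ⌈·⌉ = 153
j=2: r + 1k = 578.930142… → ⌈·⌉ = 579
j=3: r + 2k = 1005.787285… → ⌈·⌉ = 1006
j=4: r + 3k = 1432.644428… → ⌈·⌉ = 1433
j=5: r + 4k = 1859.501571… → ⌈·⌉ = 1860
j=6: r + 5k = 2286.358714… → ⌈·⌉ = 2287
j=7: r + 6k = 2713.215857… → ⌈·⌉ = 2714
j=8: r + 7k = 3140.073 → ⌈·⌉ = 3141
j=9: r + 8k = 3566.930142… → ⌈·⌉ = 3567
j=10: r + 9k = 3993.787285… → ⌈·⌉ = 3994
j=11: r + 10k = 4420.644428… → ⌈·⌉ = 4421
j=12: r + 11k = 4847.501571… → ⌈·⌉ = 4848
j=13: r + 12k = 5274.358714… → ⌈·⌉ = 5275
j=14: r + 13k = 5701.215857… → ⌈·⌉ = 5702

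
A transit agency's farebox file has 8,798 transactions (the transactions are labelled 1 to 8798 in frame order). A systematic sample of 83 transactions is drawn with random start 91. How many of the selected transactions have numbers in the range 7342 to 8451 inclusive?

k = 8798/83 = 106
First selection ≥ 7342: 91 + ⌈(7342−91)/106⌉·106 = 91 + 69×106 = 7405
Last selection ≤ 8451: 91 + ⌊(8451−91)/106⌋·106 = 91 + 78×106 = 8359
Count = 78 − 69 + 1 = 10

10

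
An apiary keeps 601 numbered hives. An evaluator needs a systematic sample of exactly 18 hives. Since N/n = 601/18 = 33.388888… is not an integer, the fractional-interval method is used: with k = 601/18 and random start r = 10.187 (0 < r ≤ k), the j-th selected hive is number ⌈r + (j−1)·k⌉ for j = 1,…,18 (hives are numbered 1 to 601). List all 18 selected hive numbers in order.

11, 44, 77, 111, 144, 178, 211, 244, 278, 311, 345, 378, 411, 445, 478, 512, 545, 578

j=1: r + 0k = 10.187 → ⌈·⌉ = 11
j=2: r + 1k = 43.575888… → ⌈·⌉ = 44
j=3: r + 2k = 76.964777… → ⌈·⌉ = 77
j=4: r + 3k = 110.353666… → ⌈·⌉ = 111
j=5: r + 4k = 143.742555… → ⌈·⌉ = 144
j=6: r + 5k = 177.131444… → ⌈·⌉ = 178
j=7: r + 6k = 210.520333… → ⌈·⌉ = 211
j=8: r + 7k = 243.909222… → ⌈·⌉ = 244
j=9: r + 8k = 277.298111… → ⌈·⌉ = 278
j=10: r + 9k = 310.687 → ⌈·⌉ = 311
j=11: r + 10k = 344.075888… → ⌈·⌉ = 345
j=12: r + 11k = 377.464777… → ⌈·⌉ = 378
j=13: r + 12k = 410.853666… → ⌈·⌉ = 411
j=14: r + 13k = 444.242555… → ⌈·⌉ = 445
j=15: r + 14k = 477.631444… → ⌈·⌉ = 478
j=16: r + 15k = 511.020333… → ⌈·⌉ = 512
j=17: r + 16k = 544.409222… → ⌈·⌉ = 545
j=18: r + 17k = 577.798111… → ⌈·⌉ = 578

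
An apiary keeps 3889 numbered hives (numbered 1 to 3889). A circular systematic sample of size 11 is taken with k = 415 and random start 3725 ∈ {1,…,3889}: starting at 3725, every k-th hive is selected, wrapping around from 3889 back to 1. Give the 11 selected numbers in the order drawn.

Selection 1: 3725
Selection 2: 3725 + 415 = 4140 → 4140 − 3889 = 251
Selection 3: 251 + 415 = 666
Selection 4: 666 + 415 = 1081
Selection 5: 1081 + 415 = 1496
Selection 6: 1496 + 415 = 1911
Selection 7: 1911 + 415 = 2326
Selection 8: 2326 + 415 = 2741
Selection 9: 2741 + 415 = 3156
Selection 10: 3156 + 415 = 3571
Selection 11: 3571 + 415 = 3986 → 3986 − 3889 = 97

3725, 251, 666, 1081, 1496, 1911, 2326, 2741, 3156, 3571, 97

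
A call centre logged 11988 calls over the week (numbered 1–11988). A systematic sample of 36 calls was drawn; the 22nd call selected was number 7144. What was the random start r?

k = 11988/36 = 333
r = 7144 − (22−1)×333 = 7144 − 6993 = 151

151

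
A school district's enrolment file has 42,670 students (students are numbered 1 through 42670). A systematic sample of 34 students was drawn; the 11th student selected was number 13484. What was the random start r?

934

k = 42670/34 = 1255
r = 13484 − (11−1)×1255 = 13484 − 12550 = 934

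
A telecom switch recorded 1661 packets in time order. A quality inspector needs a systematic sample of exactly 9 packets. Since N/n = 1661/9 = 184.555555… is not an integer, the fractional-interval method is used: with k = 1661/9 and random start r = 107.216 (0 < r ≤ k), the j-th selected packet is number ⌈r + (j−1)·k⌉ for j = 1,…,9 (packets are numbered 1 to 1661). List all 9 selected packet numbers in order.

108, 292, 477, 661, 846, 1030, 1215, 1400, 1584

j=1: r + 0k = 107.216 → ⌈·⌉ = 108
j=2: r + 1k = 291.771555… → ⌈·⌉ = 292
j=3: r + 2k = 476.327111… → ⌈·⌉ = 477
j=4: r + 3k = 660.882666… → ⌈·⌉ = 661
j=5: r + 4k = 845.438222… → ⌈·⌉ = 846
j=6: r + 5k = 1029.993777… → ⌈·⌉ = 1030
j=7: r + 6k = 1214.549333… → ⌈·⌉ = 1215
j=8: r + 7k = 1399.104888… → ⌈·⌉ = 1400
j=9: r + 8k = 1583.660444… → ⌈·⌉ = 1584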